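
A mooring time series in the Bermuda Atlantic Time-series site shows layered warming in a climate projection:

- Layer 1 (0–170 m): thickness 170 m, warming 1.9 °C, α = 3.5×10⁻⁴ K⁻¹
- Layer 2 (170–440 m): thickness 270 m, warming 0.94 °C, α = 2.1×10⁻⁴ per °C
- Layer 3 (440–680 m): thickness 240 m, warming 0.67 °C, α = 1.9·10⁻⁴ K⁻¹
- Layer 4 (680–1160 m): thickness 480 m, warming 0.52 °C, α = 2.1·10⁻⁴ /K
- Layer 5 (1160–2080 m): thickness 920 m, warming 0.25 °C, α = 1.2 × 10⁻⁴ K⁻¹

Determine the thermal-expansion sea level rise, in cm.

Layer 1: 1.9 × 3.5×10⁻⁴ × 170 = 0.11305 m
0.94 × 270 × 2.1×10⁻⁴ = 0.053298 m
Layer 3: 0.67 × 240 × 1.9×10⁻⁴ = 0.030552 m
Layer 4: 0.52 × 480 × 2.1×10⁻⁴ = 0.052416 m
1.2×10⁻⁴ × 0.25 × 920 = 0.02760 m
Δh = 0.11305 + 0.053298 + 0.030552 + 0.052416 + 0.02760 = 0.276916 m ≈ 27.7 cm

Δh ≈ 27.7 cm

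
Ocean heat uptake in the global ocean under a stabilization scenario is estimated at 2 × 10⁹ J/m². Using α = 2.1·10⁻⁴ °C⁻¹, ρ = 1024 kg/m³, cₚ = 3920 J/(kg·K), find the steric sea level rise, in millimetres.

Δh = αQ/(ρcₚ) = 2.1×10⁻⁴ × 2×10⁹ / (1024 × 3920) ≈ 0.10463 m

100 mm of thermosteric rise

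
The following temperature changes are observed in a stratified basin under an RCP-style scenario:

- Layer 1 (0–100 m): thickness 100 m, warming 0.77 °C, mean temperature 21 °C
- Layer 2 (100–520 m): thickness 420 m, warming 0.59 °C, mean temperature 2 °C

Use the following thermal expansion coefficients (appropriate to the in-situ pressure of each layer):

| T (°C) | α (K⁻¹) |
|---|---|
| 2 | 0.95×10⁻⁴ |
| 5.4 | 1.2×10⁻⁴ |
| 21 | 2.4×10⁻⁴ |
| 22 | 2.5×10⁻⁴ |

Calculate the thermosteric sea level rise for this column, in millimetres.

42 mm of thermosteric rise

Layer 1 at 21 °C → α = 2.4×10⁻⁴ K⁻¹
Layer 2 at 2 °C → α = 0.95×10⁻⁴ K⁻¹
Layer 1: 100 × 0.77 × 2.4×10⁻⁴ = 0.01848 m
Layer 2: 0.59 × 420 × 0.95×10⁻⁴ = 0.023541 m
Δh = 0.01848 + 0.023541 = 0.042021 m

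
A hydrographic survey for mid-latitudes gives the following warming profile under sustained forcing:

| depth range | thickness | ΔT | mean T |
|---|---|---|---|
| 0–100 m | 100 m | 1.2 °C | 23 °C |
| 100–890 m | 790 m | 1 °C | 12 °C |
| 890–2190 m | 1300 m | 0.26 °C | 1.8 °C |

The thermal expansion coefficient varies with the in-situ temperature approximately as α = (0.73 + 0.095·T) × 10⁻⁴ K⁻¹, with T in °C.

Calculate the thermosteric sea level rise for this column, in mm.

213 mm

Layer 1: α = (0.73 + 0.095×23)×10⁻⁴ = 2.915×10⁻⁴ K⁻¹
Layer 2: α = (0.73 + 0.095×12)×10⁻⁴ = 1.87×10⁻⁴ K⁻¹
Layer 3: α = (0.73 + 0.095×1.8)×10⁻⁴ = 0.901×10⁻⁴ K⁻¹
Layer 1: 1.2 × 100 × 2.915×10⁻⁴ = 0.03498 m
Layer 2: 790 × 1.87×10⁻⁴ × 1 = 0.14773 m
890–2190 m: 1300 × 0.26 × 0.901×10⁻⁴ = 0.0304538 m
Δh = 0.03498 + 0.14773 + 0.0304538 = 0.2131638 m ≈ 213 mm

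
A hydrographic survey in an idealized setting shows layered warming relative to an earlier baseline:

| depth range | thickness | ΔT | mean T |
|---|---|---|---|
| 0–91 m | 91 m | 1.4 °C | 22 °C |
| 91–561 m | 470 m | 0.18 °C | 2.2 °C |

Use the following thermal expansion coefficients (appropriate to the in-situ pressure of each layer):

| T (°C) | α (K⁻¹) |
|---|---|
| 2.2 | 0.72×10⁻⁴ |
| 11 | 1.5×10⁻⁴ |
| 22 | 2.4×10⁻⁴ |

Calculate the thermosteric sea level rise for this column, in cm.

about 3.7 cm

Layer 1 at 22 °C → α = 2.4×10⁻⁴ K⁻¹
Layer 2 at 2.2 °C → α = 0.72×10⁻⁴ K⁻¹
91 × 2.4×10⁻⁴ × 1.4 = 0.030576 m
0.72×10⁻⁴ × 470 × 0.18 = 0.0060912 m
Δh = 0.030576 + 0.0060912 = 0.0366672 m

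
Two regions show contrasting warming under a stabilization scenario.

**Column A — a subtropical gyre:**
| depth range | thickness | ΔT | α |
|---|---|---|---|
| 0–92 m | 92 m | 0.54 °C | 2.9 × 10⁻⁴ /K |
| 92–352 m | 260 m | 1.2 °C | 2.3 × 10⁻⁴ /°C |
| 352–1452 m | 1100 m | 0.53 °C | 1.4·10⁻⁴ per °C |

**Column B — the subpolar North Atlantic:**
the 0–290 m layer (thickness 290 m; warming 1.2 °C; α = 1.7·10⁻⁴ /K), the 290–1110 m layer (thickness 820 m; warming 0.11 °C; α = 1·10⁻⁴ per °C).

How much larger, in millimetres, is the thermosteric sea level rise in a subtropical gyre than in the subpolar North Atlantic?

A 2.9×10⁻⁴ × 92 × 0.54 = 0.0144072 m
A 92–352 m: 2.3×10⁻⁴ × 260 × 1.2 = 0.07176 m
A Layer 3: 1.4×10⁻⁴ × 0.53 × 1100 = 0.08162 m
A total: 0.1677872 m
B Layer 1: 1.7×10⁻⁴ × 290 × 1.2 = 0.05916 m
B 820 × 0.11 × 1×10⁻⁴ = 0.00902 m
B total: 0.06818 m
Difference: 0.1677872 − 0.06818 = 0.0996072 m

Δh_A − Δh_B ≈ 99.6 mm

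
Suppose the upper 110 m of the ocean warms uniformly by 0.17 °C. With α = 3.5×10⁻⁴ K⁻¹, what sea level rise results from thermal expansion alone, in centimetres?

Δh = αΔT·H = 3.5×10⁻⁴ × 0.17 × 110 = 0.006545 m

about 0.655 cm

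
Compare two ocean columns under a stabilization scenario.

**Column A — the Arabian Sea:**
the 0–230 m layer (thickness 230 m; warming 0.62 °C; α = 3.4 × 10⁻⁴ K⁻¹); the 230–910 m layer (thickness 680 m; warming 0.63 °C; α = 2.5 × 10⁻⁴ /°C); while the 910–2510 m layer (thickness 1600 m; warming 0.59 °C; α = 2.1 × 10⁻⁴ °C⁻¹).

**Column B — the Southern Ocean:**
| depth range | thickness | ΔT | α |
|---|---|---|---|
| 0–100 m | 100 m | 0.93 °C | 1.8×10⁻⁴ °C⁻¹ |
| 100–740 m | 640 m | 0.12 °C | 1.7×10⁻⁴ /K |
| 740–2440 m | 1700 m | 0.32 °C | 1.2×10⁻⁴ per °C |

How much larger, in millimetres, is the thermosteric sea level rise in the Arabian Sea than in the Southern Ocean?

Δh_A − Δh_B ≈ 259 mm

A Layer 1: 0.62 × 3.4×10⁻⁴ × 230 = 0.048484 m
A 230–910 m: 0.63 × 680 × 2.5×10⁻⁴ = 0.10710 m
A 0.59 × 2.1×10⁻⁴ × 1600 = 0.19824 m
A total: 0.353824 m
B 0.93 × 1.8×10⁻⁴ × 100 = 0.01674 m
B Layer 2: 640 × 1.7×10⁻⁴ × 0.12 = 0.013056 m
B Layer 3: 0.32 × 1700 × 1.2×10⁻⁴ = 0.06528 m
B total: 0.095076 m
Difference: 0.353824 − 0.095076 = 0.258748 m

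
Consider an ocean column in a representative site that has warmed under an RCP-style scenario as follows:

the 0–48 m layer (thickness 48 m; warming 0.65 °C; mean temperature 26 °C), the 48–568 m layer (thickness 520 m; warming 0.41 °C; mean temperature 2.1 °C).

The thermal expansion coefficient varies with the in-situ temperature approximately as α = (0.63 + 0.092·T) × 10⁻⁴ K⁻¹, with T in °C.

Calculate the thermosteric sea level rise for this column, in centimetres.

Layer 1: α = (0.63 + 0.092×26)×10⁻⁴ = 3.022×10⁻⁴ K⁻¹
Layer 2: α = (0.63 + 0.092×2.1)×10⁻⁴ = 0.8232×10⁻⁴ K⁻¹
0–48 m: 48 × 3.022×10⁻⁴ × 0.65 = 0.00942864 m
Layer 2: 0.8232×10⁻⁴ × 0.41 × 520 = 0.017550624 m
Δh = 0.00942864 + 0.017550624 = 0.026979264 m

Δh = 2.70 cm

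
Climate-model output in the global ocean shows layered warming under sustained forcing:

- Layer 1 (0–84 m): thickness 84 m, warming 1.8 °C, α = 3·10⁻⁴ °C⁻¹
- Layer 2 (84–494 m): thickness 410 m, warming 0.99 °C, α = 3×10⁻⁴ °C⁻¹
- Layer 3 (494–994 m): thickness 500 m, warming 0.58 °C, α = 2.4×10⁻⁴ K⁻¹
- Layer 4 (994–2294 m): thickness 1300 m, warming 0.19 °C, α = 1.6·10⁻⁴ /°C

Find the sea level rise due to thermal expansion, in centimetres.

0–84 m: 1.8 × 3×10⁻⁴ × 84 = 0.04536 m
3×10⁻⁴ × 410 × 0.99 = 0.12177 m
Layer 3: 0.58 × 2.4×10⁻⁴ × 500 = 0.06960 m
Layer 4: 0.19 × 1300 × 1.6×10⁻⁴ = 0.03952 m
Δh = 0.04536 + 0.12177 + 0.06960 + 0.03952 = 0.27625 m ≈ 27.6 cm

about 27.6 cm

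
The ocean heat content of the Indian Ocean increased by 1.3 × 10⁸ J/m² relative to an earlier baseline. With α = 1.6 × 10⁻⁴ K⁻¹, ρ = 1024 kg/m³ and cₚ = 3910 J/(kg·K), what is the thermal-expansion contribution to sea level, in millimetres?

Δh = αQ/(ρcₚ) = 1.6×10⁻⁴ × 1.3×10⁸ / (1024 × 3910) ≈ 0.005195 m

Δh ≈ 5.20 mm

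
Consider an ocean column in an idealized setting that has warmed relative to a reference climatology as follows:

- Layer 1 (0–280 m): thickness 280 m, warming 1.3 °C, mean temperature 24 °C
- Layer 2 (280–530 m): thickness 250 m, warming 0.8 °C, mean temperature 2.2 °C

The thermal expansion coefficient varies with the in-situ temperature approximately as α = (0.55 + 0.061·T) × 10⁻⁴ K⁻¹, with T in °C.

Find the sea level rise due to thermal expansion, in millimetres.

Layer 1: α = (0.55 + 0.061×24)×10⁻⁴ = 2.014×10⁻⁴ K⁻¹
Layer 2: α = (0.55 + 0.061×2.2)×10⁻⁴ = 0.6842×10⁻⁴ K⁻¹
Layer 1: 2.014×10⁻⁴ × 280 × 1.3 = 0.0733096 m
Layer 2: 0.6842×10⁻⁴ × 0.8 × 250 = 0.013684 m
Δh = 0.0733096 + 0.013684 = 0.0869936 m

87 mm of thermosteric rise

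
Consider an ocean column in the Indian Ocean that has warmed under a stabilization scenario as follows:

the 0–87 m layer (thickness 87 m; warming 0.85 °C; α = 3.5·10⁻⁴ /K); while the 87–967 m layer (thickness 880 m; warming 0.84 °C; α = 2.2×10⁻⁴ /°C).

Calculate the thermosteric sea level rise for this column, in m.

0–87 m: 0.85 × 3.5×10⁻⁴ × 87 = 0.0258825 m
Layer 2: 880 × 0.84 × 2.2×10⁻⁴ = 0.162624 m
Δh = 0.0258825 + 0.162624 = 0.1885065 m ≈ 0.189 m

Δh = 0.189 m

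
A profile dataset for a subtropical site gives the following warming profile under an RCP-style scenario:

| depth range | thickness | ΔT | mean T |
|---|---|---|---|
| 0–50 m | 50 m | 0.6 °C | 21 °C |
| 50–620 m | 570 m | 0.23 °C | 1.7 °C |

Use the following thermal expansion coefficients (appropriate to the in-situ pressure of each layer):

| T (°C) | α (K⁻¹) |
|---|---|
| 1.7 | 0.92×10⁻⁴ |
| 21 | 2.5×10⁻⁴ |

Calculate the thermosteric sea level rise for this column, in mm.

20 mm of thermosteric rise

Layer 1 at 21 °C → α = 2.5×10⁻⁴ K⁻¹
Layer 2 at 1.7 °C → α = 0.92×10⁻⁴ K⁻¹
0.6 × 50 × 2.5×10⁻⁴ = 0.00750 m
50–620 m: 570 × 0.23 × 0.92×10⁻⁴ = 0.0120612 m
Δh = 0.00750 + 0.0120612 = 0.0195612 m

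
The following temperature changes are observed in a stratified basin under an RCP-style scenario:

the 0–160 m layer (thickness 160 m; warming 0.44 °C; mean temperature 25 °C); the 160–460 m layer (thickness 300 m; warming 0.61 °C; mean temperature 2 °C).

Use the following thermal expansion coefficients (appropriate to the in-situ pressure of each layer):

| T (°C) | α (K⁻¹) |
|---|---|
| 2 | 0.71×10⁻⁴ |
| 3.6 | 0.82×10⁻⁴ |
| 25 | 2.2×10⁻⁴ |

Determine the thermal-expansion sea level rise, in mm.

Δh ≈ 28 mm

Layer 1 at 25 °C → α = 2.2×10⁻⁴ K⁻¹
Layer 2 at 2 °C → α = 0.71×10⁻⁴ K⁻¹
Layer 1: 160 × 0.44 × 2.2×10⁻⁴ = 0.015488 m
Layer 2: 300 × 0.61 × 0.71×10⁻⁴ = 0.012993 m
Δh = 0.015488 + 0.012993 = 0.028481 m ≈ 28 mm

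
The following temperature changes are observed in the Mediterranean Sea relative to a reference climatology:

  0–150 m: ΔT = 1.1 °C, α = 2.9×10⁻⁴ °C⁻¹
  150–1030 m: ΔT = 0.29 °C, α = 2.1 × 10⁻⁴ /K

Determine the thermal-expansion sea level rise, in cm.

about 10 cm

0–150 m: 2.9×10⁻⁴ × 150 × 1.1 = 0.04785 m
150–1030 m: 880 × 2.1×10⁻⁴ × 0.29 = 0.053592 m
Δh = 0.04785 + 0.053592 = 0.101442 m ≈ 10 cm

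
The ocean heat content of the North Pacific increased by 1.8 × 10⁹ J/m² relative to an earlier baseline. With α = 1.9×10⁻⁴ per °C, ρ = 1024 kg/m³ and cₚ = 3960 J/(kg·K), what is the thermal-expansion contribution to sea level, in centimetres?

8.43 cm of thermosteric rise

Δh = αQ/(ρcₚ) = 1.9×10⁻⁴ × 1.8×10⁹ / (1024 × 3960) ≈ 0.084339 m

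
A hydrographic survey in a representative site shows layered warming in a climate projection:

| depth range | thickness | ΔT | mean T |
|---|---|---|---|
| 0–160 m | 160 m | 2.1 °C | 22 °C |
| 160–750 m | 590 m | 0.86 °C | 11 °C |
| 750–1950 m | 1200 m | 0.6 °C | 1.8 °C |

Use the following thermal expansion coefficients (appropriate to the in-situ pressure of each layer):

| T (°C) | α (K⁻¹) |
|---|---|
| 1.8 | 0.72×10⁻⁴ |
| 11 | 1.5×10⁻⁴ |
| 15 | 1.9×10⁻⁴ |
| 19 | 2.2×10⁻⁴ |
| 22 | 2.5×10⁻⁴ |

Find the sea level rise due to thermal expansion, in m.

Layer 1 at 22 °C → α = 2.5×10⁻⁴ K⁻¹
Layer 2 at 11 °C → α = 1.5×10⁻⁴ K⁻¹
Layer 3 at 1.8 °C → α = 0.72×10⁻⁴ K⁻¹
2.5×10⁻⁴ × 2.1 × 160 = 0.08400 m
590 × 0.86 × 1.5×10⁻⁴ = 0.07611 m
Layer 3: 1200 × 0.72×10⁻⁴ × 0.6 = 0.05184 m
Δh = 0.08400 + 0.07611 + 0.05184 = 0.21195 m ≈ 0.212 m

Δh = 0.212 m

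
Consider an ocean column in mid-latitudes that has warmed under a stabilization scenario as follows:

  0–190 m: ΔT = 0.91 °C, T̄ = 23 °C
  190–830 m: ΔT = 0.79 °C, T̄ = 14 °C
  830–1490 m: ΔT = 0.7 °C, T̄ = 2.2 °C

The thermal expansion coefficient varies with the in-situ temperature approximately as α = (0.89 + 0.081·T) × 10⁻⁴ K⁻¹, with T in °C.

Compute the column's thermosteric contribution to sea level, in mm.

199 mm

Layer 1: α = (0.89 + 0.081×23)×10⁻⁴ = 2.753×10⁻⁴ K⁻¹
Layer 2: α = (0.89 + 0.081×14)×10⁻⁴ = 2.024×10⁻⁴ K⁻¹
Layer 3: α = (0.89 + 0.081×2.2)×10⁻⁴ = 1.0682×10⁻⁴ K⁻¹
Layer 1: 190 × 0.91 × 2.753×10⁻⁴ = 0.04759937 m
640 × 2.024×10⁻⁴ × 0.79 = 0.10233344 m
0.7 × 660 × 1.0682×10⁻⁴ = 0.04935084 m
Δh = 0.04759937 + 0.10233344 + 0.04935084 = 0.19928365 m ≈ 199 mm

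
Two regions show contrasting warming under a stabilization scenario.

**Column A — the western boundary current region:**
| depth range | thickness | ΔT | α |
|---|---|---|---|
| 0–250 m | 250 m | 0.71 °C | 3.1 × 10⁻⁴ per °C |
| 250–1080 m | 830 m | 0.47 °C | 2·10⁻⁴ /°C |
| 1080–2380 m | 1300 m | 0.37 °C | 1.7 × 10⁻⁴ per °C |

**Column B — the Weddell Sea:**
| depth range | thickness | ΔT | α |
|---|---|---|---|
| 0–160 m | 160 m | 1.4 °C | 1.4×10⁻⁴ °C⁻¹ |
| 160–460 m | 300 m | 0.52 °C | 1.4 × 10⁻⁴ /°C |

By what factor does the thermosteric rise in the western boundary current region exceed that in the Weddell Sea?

4.04

A 250 × 3.1×10⁻⁴ × 0.71 = 0.055025 m
A 830 × 2×10⁻⁴ × 0.47 = 0.07802 m
A 1080–2380 m: 0.37 × 1300 × 1.7×10⁻⁴ = 0.08177 m
A total: 0.214815 m
B Layer 1: 1.4×10⁻⁴ × 1.4 × 160 = 0.03136 m
B Layer 2: 300 × 0.52 × 1.4×10⁻⁴ = 0.02184 m
B total: 0.05320 m
Ratio: 0.214815 / 0.05320 ≈ 4.038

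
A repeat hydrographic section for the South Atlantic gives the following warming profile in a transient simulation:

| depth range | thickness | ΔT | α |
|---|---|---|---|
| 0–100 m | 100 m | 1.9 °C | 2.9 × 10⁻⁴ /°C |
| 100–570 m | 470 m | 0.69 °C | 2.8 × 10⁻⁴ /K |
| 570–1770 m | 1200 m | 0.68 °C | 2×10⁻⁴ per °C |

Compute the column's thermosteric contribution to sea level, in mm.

309 mm of thermosteric rise

Layer 1: 1.9 × 2.9×10⁻⁴ × 100 = 0.05510 m
100–570 m: 2.8×10⁻⁴ × 470 × 0.69 = 0.090804 m
Layer 3: 1200 × 2×10⁻⁴ × 0.68 = 0.16320 m
Δh = 0.05510 + 0.090804 + 0.16320 = 0.309104 m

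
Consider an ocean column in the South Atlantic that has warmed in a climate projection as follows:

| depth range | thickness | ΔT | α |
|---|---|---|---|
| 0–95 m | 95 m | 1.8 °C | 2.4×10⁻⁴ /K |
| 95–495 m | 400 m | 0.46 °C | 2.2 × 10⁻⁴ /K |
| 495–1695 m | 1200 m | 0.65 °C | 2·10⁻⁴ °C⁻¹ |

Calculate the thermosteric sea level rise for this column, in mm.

2.4×10⁻⁴ × 95 × 1.8 = 0.04104 m
Layer 2: 400 × 0.46 × 2.2×10⁻⁴ = 0.04048 m
Layer 3: 2×10⁻⁴ × 1200 × 0.65 = 0.15600 m
Δh = 0.04104 + 0.04048 + 0.15600 = 0.23752 m

240 mm of thermosteric rise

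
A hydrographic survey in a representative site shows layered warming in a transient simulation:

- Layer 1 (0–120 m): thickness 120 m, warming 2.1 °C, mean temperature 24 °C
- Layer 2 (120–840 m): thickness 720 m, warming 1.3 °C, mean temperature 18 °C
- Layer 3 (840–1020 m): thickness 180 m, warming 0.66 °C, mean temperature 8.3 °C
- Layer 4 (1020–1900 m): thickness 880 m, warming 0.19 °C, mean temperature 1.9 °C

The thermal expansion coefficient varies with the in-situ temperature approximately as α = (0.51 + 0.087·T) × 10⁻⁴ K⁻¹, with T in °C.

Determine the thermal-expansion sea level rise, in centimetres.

Δh ≈ 28.6 cm

Layer 1: α = (0.51 + 0.087×24)×10⁻⁴ = 2.598×10⁻⁴ K⁻¹
Layer 2: α = (0.51 + 0.087×18)×10⁻⁴ = 2.076×10⁻⁴ K⁻¹
Layer 3: α = (0.51 + 0.087×8.3)×10⁻⁴ = 1.2321×10⁻⁴ K⁻¹
Layer 4: α = (0.51 + 0.087×1.9)×10⁻⁴ = 0.6753×10⁻⁴ K⁻¹
0–120 m: 2.1 × 120 × 2.598×10⁻⁴ = 0.0654696 m
120–840 m: 720 × 1.3 × 2.076×10⁻⁴ = 0.1943136 m
Layer 3: 0.66 × 180 × 1.2321×10⁻⁴ = 0.014637348 m
1020–1900 m: 0.19 × 0.6753×10⁻⁴ × 880 = 0.011291016 m
Δh = 0.0654696 + 0.1943136 + 0.014637348 + 0.011291016 = 0.285711564 m ≈ 28.6 cm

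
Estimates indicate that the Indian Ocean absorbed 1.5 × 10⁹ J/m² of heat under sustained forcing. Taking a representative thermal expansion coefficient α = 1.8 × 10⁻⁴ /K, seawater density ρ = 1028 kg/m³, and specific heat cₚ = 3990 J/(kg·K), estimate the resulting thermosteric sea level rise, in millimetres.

about 66 mm

Δh = αQ/(ρcₚ) = 1.8×10⁻⁴ × 1.5×10⁹ / (1028 × 3990) ≈ 0.065826 m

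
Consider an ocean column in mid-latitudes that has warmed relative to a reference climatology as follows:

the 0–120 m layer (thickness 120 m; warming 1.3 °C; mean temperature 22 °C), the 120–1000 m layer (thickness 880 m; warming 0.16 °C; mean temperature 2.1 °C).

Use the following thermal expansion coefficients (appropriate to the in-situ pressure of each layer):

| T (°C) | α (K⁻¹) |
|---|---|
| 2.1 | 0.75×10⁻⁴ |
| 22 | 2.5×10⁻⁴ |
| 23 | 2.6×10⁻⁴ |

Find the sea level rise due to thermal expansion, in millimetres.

Layer 1 at 22 °C → α = 2.5×10⁻⁴ K⁻¹
Layer 2 at 2.1 °C → α = 0.75×10⁻⁴ K⁻¹
Layer 1: 1.3 × 2.5×10⁻⁴ × 120 = 0.03900 m
880 × 0.75×10⁻⁴ × 0.16 = 0.01056 m
Δh = 0.03900 + 0.01056 = 0.04956 m ≈ 50 mm

about 50 mm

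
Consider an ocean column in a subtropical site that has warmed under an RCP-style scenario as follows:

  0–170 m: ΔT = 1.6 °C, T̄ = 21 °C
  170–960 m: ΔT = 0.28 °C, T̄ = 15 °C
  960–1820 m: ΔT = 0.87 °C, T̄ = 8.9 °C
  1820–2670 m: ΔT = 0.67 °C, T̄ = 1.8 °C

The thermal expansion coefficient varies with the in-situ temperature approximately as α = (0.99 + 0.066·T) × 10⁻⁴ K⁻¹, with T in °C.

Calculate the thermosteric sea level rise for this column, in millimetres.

Δh = 290 mm

Layer 1: α = (0.99 + 0.066×21)×10⁻⁴ = 2.376×10⁻⁴ K⁻¹
Layer 2: α = (0.99 + 0.066×15)×10⁻⁴ = 1.98×10⁻⁴ K⁻¹
Layer 3: α = (0.99 + 0.066×8.9)×10⁻⁴ = 1.5774×10⁻⁴ K⁻¹
Layer 4: α = (0.99 + 0.066×1.8)×10⁻⁴ = 1.1088×10⁻⁴ K⁻¹
170 × 1.6 × 2.376×10⁻⁴ = 0.0646272 m
790 × 0.28 × 1.98×10⁻⁴ = 0.0437976 m
1.5774×10⁻⁴ × 860 × 0.87 = 0.118021068 m
1.1088×10⁻⁴ × 850 × 0.67 = 0.06314616 m
Δh = 0.0646272 + 0.0437976 + 0.118021068 + 0.06314616 = 0.289592028 m ≈ 290 mm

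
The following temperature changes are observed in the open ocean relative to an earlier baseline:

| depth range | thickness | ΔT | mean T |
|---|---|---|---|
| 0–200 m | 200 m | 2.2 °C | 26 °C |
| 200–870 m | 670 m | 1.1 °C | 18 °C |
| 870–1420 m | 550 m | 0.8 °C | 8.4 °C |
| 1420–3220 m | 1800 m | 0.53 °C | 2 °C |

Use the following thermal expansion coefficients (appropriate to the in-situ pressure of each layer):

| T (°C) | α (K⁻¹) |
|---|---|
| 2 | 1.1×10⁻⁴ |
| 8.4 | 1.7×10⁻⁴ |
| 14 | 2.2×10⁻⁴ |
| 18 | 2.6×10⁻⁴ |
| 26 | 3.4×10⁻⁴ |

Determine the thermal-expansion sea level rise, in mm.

about 521 mm

Layer 1 at 26 °C → α = 3.4×10⁻⁴ K⁻¹
Layer 2 at 18 °C → α = 2.6×10⁻⁴ K⁻¹
Layer 3 at 8.4 °C → α = 1.7×10⁻⁴ K⁻¹
Layer 4 at 2 °C → α = 1.1×10⁻⁴ K⁻¹
Layer 1: 2.2 × 200 × 3.4×10⁻⁴ = 0.14960 m
Layer 2: 2.6×10⁻⁴ × 670 × 1.1 = 0.19162 m
0.8 × 1.7×10⁻⁴ × 550 = 0.07480 m
1420–3220 m: 1.1×10⁻⁴ × 0.53 × 1800 = 0.10494 m
Δh = 0.14960 + 0.19162 + 0.07480 + 0.10494 = 0.52096 m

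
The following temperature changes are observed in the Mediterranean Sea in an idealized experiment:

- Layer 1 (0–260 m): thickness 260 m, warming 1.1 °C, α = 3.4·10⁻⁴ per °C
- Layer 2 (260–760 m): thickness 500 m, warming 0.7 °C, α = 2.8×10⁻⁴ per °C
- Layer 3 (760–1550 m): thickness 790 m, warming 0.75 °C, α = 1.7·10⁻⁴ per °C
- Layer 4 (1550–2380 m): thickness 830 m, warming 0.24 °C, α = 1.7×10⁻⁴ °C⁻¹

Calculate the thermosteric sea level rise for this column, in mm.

Δh = 330 mm

Layer 1: 260 × 3.4×10⁻⁴ × 1.1 = 0.09724 m
500 × 2.8×10⁻⁴ × 0.7 = 0.09800 m
760–1550 m: 790 × 0.75 × 1.7×10⁻⁴ = 0.100725 m
1550–2380 m: 830 × 1.7×10⁻⁴ × 0.24 = 0.033864 m
Δh = 0.09724 + 0.09800 + 0.100725 + 0.033864 = 0.329829 m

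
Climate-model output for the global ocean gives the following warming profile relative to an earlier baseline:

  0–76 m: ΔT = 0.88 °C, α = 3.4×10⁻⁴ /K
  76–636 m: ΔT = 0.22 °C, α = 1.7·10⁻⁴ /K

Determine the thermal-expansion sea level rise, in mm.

Δh = 43.7 mm

0–76 m: 76 × 0.88 × 3.4×10⁻⁴ = 0.0227392 m
76–636 m: 0.22 × 1.7×10⁻⁴ × 560 = 0.020944 m
Δh = 0.0227392 + 0.020944 = 0.0436832 m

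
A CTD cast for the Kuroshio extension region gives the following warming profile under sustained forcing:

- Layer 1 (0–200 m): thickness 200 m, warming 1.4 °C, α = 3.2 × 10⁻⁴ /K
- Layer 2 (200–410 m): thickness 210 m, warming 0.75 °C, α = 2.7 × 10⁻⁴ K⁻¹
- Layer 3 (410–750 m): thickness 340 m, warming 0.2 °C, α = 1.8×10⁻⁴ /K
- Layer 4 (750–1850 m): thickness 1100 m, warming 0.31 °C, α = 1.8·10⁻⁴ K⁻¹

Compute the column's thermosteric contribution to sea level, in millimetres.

1.4 × 200 × 3.2×10⁻⁴ = 0.08960 m
Layer 2: 2.7×10⁻⁴ × 210 × 0.75 = 0.042525 m
Layer 3: 0.2 × 340 × 1.8×10⁻⁴ = 0.01224 m
Layer 4: 0.31 × 1100 × 1.8×10⁻⁴ = 0.06138 m
Δh = 0.08960 + 0.042525 + 0.01224 + 0.06138 = 0.205745 m

Δh = 206 mm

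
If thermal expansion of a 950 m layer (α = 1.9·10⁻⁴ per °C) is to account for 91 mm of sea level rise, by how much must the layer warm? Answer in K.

ΔT = Δh/(αH) = 0.091 / (1.9×10⁻⁴ × 950) ≈ 0.5042 K

ΔT ≈ 0.504 K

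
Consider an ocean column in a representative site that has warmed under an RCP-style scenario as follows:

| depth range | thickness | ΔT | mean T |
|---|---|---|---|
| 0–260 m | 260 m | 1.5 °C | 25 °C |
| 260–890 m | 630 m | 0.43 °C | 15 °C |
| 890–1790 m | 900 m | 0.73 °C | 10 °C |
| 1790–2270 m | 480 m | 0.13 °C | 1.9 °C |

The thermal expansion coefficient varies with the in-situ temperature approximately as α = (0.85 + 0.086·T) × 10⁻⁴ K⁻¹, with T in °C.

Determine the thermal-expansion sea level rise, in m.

0.29 m of thermosteric rise

Layer 1: α = (0.85 + 0.086×25)×10⁻⁴ = 3×10⁻⁴ K⁻¹
Layer 2: α = (0.85 + 0.086×15)×10⁻⁴ = 2.14×10⁻⁴ K⁻¹
Layer 3: α = (0.85 + 0.086×10)×10⁻⁴ = 1.71×10⁻⁴ K⁻¹
Layer 4: α = (0.85 + 0.086×1.9)×10⁻⁴ = 1.0134×10⁻⁴ K⁻¹
0–260 m: 1.5 × 3×10⁻⁴ × 260 = 0.11700 m
2.14×10⁻⁴ × 0.43 × 630 = 0.0579726 m
890–1790 m: 0.73 × 1.71×10⁻⁴ × 900 = 0.112347 m
Layer 4: 1.0134×10⁻⁴ × 0.13 × 480 = 0.006323616 m
Δh = 0.11700 + 0.0579726 + 0.112347 + 0.006323616 = 0.293643216 m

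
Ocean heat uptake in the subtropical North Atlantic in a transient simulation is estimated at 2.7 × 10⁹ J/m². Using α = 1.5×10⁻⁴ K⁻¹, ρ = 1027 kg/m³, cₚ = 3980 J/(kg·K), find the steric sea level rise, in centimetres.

Δh = αQ/(ρcₚ) = 1.5×10⁻⁴ × 2.7×10⁹ / (1027 × 3980) ≈ 0.099084 m

9.91 cm of thermosteric rise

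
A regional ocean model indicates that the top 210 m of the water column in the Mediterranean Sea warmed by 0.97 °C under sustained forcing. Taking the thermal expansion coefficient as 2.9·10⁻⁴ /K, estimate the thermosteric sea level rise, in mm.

Δh = 59 mm

Δh = αΔT·H = 2.9×10⁻⁴ × 0.97 × 210 = 0.059073 m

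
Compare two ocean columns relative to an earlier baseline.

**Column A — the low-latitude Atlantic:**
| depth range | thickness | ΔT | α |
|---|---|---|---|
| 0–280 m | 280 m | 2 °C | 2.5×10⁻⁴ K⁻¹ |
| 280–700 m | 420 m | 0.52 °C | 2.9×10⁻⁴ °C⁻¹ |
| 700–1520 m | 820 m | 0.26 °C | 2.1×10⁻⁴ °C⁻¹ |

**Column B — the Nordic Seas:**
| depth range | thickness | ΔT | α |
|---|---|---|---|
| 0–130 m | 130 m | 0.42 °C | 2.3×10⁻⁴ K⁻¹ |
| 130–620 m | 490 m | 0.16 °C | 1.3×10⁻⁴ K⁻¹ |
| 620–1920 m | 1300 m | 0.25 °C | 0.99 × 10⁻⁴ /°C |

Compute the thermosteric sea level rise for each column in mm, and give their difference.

A 2 × 280 × 2.5×10⁻⁴ = 0.14000 m
A 0.52 × 2.9×10⁻⁴ × 420 = 0.063336 m
A Layer 3: 2.1×10⁻⁴ × 0.26 × 820 = 0.044772 m
A total: 0.248108 m
B 0–130 m: 0.42 × 130 × 2.3×10⁻⁴ = 0.012558 m
B 130–620 m: 490 × 1.3×10⁻⁴ × 0.16 = 0.010192 m
B 620–1920 m: 0.99×10⁻⁴ × 0.25 × 1300 = 0.032175 m
B total: 0.054925 m
Difference: 0.248108 − 0.054925 = 0.193183 m

A: 250 mm; B: 55 mm; difference 190 mm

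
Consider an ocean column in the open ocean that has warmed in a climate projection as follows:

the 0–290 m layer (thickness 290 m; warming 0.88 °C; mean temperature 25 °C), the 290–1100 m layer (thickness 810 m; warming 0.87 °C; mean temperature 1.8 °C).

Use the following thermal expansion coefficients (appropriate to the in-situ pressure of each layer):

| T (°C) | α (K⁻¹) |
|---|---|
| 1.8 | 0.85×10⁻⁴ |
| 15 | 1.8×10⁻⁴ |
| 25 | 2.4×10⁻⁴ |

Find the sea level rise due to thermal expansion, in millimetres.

121 mm

Layer 1 at 25 °C → α = 2.4×10⁻⁴ K⁻¹
Layer 2 at 1.8 °C → α = 0.85×10⁻⁴ K⁻¹
Layer 1: 290 × 2.4×10⁻⁴ × 0.88 = 0.061248 m
Layer 2: 0.85×10⁻⁴ × 0.87 × 810 = 0.0598995 m
Δh = 0.061248 + 0.0598995 = 0.1211475 m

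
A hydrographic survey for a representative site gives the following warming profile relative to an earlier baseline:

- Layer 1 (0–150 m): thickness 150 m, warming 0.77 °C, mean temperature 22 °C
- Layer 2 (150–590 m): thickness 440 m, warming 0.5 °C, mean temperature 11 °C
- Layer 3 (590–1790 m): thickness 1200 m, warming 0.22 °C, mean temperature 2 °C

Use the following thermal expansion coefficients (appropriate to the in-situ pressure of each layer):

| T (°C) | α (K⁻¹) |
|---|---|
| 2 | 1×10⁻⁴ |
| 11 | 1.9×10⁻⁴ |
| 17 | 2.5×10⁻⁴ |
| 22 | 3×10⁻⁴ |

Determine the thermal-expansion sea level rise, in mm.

about 100 mm

Layer 1 at 22 °C → α = 3×10⁻⁴ K⁻¹
Layer 2 at 11 °C → α = 1.9×10⁻⁴ K⁻¹
Layer 3 at 2 °C → α = 1×10⁻⁴ K⁻¹
150 × 3×10⁻⁴ × 0.77 = 0.03465 m
150–590 m: 0.5 × 1.9×10⁻⁴ × 440 = 0.04180 m
590–1790 m: 0.22 × 1×10⁻⁴ × 1200 = 0.02640 m
Δh = 0.03465 + 0.04180 + 0.02640 = 0.10285 m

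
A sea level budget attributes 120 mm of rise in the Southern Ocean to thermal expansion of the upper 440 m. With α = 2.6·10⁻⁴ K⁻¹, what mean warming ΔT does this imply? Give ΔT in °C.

ΔT = Δh/(αH) = 0.12 / (2.6×10⁻⁴ × 440) ≈ 1.049 °C

about 1.0 °C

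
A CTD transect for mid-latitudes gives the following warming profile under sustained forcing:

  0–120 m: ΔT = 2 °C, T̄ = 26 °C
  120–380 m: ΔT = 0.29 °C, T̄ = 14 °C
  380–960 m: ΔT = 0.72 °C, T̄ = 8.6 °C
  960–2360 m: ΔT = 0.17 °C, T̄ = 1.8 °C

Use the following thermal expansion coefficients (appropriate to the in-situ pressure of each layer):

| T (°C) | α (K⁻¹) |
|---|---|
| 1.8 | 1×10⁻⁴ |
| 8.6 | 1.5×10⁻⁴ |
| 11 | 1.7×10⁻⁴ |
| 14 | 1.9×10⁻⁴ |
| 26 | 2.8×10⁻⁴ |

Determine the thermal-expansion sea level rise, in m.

Layer 1 at 26 °C → α = 2.8×10⁻⁴ K⁻¹
Layer 2 at 14 °C → α = 1.9×10⁻⁴ K⁻¹
Layer 3 at 8.6 °C → α = 1.5×10⁻⁴ K⁻¹
Layer 4 at 1.8 °C → α = 1×10⁻⁴ K⁻¹
120 × 2 × 2.8×10⁻⁴ = 0.06720 m
Layer 2: 0.29 × 1.9×10⁻⁴ × 260 = 0.014326 m
0.72 × 580 × 1.5×10⁻⁴ = 0.06264 m
960–2360 m: 1400 × 1×10⁻⁴ × 0.17 = 0.02380 m
Δh = 0.06720 + 0.014326 + 0.06264 + 0.02380 = 0.167966 m

0.17 m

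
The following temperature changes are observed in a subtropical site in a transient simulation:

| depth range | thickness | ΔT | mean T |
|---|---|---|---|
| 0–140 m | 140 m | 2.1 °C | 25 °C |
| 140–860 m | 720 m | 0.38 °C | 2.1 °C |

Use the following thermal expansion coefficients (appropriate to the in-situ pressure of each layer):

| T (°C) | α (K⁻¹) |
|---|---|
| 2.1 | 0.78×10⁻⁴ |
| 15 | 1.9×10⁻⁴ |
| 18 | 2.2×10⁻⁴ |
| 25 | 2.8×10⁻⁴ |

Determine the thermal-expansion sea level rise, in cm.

Δh ≈ 10.4 cm

Layer 1 at 25 °C → α = 2.8×10⁻⁴ K⁻¹
Layer 2 at 2.1 °C → α = 0.78×10⁻⁴ K⁻¹
0–140 m: 2.8×10⁻⁴ × 2.1 × 140 = 0.08232 m
Layer 2: 0.38 × 720 × 0.78×10⁻⁴ = 0.0213408 m
Δh = 0.08232 + 0.0213408 = 0.1036608 m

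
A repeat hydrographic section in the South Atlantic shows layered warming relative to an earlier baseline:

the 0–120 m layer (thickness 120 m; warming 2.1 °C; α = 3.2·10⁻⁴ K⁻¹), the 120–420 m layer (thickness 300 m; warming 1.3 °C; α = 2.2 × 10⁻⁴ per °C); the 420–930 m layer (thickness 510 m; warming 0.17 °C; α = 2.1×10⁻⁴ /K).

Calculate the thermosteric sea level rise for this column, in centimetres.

Δh ≈ 18.5 cm

Layer 1: 2.1 × 3.2×10⁻⁴ × 120 = 0.08064 m
Layer 2: 300 × 2.2×10⁻⁴ × 1.3 = 0.08580 m
Layer 3: 0.17 × 2.1×10⁻⁴ × 510 = 0.018207 m
Δh = 0.08064 + 0.08580 + 0.018207 = 0.184647 m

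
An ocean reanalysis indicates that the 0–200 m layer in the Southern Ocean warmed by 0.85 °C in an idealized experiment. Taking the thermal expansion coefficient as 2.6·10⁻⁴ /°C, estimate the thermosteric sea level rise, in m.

0.0442 m of thermosteric rise

Δh = αΔT·H = 2.6×10⁻⁴ × 0.85 × 200 = 0.04420 m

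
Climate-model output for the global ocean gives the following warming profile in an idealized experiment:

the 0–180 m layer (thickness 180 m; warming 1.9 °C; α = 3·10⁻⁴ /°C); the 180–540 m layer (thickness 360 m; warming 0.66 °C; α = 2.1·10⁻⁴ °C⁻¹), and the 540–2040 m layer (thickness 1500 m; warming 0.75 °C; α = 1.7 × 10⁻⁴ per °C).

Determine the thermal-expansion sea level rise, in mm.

Layer 1: 180 × 3×10⁻⁴ × 1.9 = 0.10260 m
Layer 2: 2.1×10⁻⁴ × 360 × 0.66 = 0.049896 m
Layer 3: 1500 × 1.7×10⁻⁴ × 0.75 = 0.19125 m
Δh = 0.10260 + 0.049896 + 0.19125 = 0.343746 m

Δh ≈ 340 mm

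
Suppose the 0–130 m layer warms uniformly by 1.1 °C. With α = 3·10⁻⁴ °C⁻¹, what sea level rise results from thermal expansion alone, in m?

Δh = αΔT·H = 3×10⁻⁴ × 1.1 × 130 = 0.04290 m

0.0429 m of thermosteric rise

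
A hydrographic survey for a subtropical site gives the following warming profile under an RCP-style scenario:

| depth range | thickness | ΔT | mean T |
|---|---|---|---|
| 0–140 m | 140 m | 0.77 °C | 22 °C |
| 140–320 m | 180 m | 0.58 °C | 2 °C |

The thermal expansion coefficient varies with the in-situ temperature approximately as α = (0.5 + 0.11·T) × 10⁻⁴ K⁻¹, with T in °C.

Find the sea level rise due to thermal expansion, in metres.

Layer 1: α = (0.5 + 0.11×22)×10⁻⁴ = 2.92×10⁻⁴ K⁻¹
Layer 2: α = (0.5 + 0.11×2)×10⁻⁴ = 0.72×10⁻⁴ K⁻¹
0–140 m: 140 × 2.92×10⁻⁴ × 0.77 = 0.0314776 m
Layer 2: 0.72×10⁻⁴ × 180 × 0.58 = 0.0075168 m
Δh = 0.0314776 + 0.0075168 = 0.0389944 m ≈ 0.0390 m

Δh ≈ 0.0390 m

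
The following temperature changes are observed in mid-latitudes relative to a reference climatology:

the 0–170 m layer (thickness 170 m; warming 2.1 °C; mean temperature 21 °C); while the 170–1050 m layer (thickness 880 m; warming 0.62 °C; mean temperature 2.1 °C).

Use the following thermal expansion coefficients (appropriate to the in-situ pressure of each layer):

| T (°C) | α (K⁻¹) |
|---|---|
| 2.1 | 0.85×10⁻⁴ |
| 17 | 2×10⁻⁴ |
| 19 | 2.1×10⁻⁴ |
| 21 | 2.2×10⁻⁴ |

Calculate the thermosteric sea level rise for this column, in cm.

Layer 1 at 21 °C → α = 2.2×10⁻⁴ K⁻¹
Layer 2 at 2.1 °C → α = 0.85×10⁻⁴ K⁻¹
2.1 × 170 × 2.2×10⁻⁴ = 0.07854 m
Layer 2: 0.62 × 880 × 0.85×10⁻⁴ = 0.046376 m
Δh = 0.07854 + 0.046376 = 0.124916 m

12.5 cm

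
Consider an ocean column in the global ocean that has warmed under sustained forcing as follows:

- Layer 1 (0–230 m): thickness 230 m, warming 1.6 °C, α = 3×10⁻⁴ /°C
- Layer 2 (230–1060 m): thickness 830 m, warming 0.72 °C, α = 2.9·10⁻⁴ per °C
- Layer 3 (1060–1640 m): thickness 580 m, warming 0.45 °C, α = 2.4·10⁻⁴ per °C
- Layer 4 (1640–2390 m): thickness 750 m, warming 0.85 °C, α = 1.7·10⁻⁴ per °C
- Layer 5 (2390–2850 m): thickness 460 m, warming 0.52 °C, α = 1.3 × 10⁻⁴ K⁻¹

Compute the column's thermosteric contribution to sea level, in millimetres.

486 mm

Layer 1: 230 × 1.6 × 3×10⁻⁴ = 0.11040 m
Layer 2: 830 × 0.72 × 2.9×10⁻⁴ = 0.173304 m
0.45 × 2.4×10⁻⁴ × 580 = 0.06264 m
1.7×10⁻⁴ × 750 × 0.85 = 0.108375 m
0.52 × 460 × 1.3×10⁻⁴ = 0.031096 m
Δh = 0.11040 + 0.173304 + 0.06264 + 0.108375 + 0.031096 = 0.485815 m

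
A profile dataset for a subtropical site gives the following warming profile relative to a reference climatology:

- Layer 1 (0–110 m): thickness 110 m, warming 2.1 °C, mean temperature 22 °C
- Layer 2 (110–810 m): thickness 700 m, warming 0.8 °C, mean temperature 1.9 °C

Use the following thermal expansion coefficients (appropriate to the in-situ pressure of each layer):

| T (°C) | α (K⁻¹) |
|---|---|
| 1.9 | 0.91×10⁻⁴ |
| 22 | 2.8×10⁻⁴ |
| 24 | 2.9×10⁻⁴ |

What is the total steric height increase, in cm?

12 cm of thermosteric rise

Layer 1 at 22 °C → α = 2.8×10⁻⁴ K⁻¹
Layer 2 at 1.9 °C → α = 0.91×10⁻⁴ K⁻¹
110 × 2.1 × 2.8×10⁻⁴ = 0.06468 m
700 × 0.91×10⁻⁴ × 0.8 = 0.05096 m
Δh = 0.06468 + 0.05096 = 0.11564 m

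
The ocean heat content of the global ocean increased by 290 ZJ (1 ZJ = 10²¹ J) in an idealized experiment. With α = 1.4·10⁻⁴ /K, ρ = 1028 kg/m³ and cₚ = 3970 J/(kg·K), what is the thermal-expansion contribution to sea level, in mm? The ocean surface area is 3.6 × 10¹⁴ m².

27.6 mm

Per unit area: Q = 290×10²¹ / (3.6×10¹⁴) ≈ 8.056×10⁸ J/m²
Δh = αQ/(ρcₚ) = 1.4×10⁻⁴ × 8.056×10⁸ / (1028 × 3970) ≈ 0.027635 m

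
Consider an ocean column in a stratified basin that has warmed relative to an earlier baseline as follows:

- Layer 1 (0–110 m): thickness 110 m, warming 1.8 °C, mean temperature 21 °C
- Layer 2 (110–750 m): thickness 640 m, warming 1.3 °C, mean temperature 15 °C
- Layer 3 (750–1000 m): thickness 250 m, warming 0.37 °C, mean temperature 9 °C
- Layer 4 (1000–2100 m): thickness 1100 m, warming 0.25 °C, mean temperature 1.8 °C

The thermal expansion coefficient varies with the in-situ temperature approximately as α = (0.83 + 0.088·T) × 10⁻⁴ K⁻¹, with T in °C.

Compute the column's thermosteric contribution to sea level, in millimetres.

Layer 1: α = (0.83 + 0.088×21)×10⁻⁴ = 2.678×10⁻⁴ K⁻¹
Layer 2: α = (0.83 + 0.088×15)×10⁻⁴ = 2.15×10⁻⁴ K⁻¹
Layer 3: α = (0.83 + 0.088×9)×10⁻⁴ = 1.622×10⁻⁴ K⁻¹
Layer 4: α = (0.83 + 0.088×1.8)×10⁻⁴ = 0.9884×10⁻⁴ K⁻¹
Layer 1: 110 × 2.678×10⁻⁴ × 1.8 = 0.0530244 m
110–750 m: 1.3 × 640 × 2.15×10⁻⁴ = 0.17888 m
1.622×10⁻⁴ × 0.37 × 250 = 0.0150035 m
Layer 4: 0.25 × 1100 × 0.9884×10⁻⁴ = 0.027181 m
Δh = 0.0530244 + 0.17888 + 0.0150035 + 0.027181 = 0.2740889 m

about 274 mm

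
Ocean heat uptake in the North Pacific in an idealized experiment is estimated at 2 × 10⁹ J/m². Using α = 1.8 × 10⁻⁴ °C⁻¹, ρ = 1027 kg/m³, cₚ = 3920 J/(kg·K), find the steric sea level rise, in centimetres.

Δh ≈ 8.94 cm

Δh = αQ/(ρcₚ) = 1.8×10⁻⁴ × 2×10⁹ / (1027 × 3920) ≈ 0.089422 m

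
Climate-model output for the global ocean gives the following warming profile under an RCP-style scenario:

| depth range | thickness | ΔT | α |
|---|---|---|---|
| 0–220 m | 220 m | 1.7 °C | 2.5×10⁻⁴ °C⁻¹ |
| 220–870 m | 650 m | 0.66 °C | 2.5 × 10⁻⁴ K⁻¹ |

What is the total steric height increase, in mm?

2.5×10⁻⁴ × 1.7 × 220 = 0.09350 m
650 × 2.5×10⁻⁴ × 0.66 = 0.10725 m
Δh = 0.09350 + 0.10725 = 0.20075 m

about 200 mm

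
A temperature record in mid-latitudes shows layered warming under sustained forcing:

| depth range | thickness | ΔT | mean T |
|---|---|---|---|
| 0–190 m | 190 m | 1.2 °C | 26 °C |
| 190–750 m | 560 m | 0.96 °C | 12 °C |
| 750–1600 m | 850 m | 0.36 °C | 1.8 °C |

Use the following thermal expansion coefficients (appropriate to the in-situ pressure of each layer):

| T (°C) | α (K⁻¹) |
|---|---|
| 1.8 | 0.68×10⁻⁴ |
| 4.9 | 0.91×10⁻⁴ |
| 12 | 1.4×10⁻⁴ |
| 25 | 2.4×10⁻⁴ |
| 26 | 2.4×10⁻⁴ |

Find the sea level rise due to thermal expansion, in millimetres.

Layer 1 at 26 °C → α = 2.4×10⁻⁴ K⁻¹
Layer 2 at 12 °C → α = 1.4×10⁻⁴ K⁻¹
Layer 3 at 1.8 °C → α = 0.68×10⁻⁴ K⁻¹
1.2 × 190 × 2.4×10⁻⁴ = 0.05472 m
560 × 0.96 × 1.4×10⁻⁴ = 0.075264 m
Layer 3: 0.68×10⁻⁴ × 850 × 0.36 = 0.020808 m
Δh = 0.05472 + 0.075264 + 0.020808 = 0.150792 m ≈ 150 mm

150 mm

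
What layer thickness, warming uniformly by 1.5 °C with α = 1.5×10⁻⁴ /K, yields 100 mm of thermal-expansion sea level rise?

H ≈ 440 m

H = Δh/(αΔT) = 0.1 / (1.5×10⁻⁴ × 1.5) ≈ 444.4 m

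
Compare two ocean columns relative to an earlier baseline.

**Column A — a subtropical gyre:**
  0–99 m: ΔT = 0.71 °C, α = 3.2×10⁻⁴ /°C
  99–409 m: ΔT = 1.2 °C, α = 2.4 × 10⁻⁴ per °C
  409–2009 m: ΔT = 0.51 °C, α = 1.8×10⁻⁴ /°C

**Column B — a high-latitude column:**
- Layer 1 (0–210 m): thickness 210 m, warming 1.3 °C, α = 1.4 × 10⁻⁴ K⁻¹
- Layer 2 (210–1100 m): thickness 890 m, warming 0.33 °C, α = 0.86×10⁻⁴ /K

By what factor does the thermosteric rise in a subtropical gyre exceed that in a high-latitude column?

≈ 4.1×

A 0–99 m: 99 × 3.2×10⁻⁴ × 0.71 = 0.0224928 m
A Layer 2: 1.2 × 310 × 2.4×10⁻⁴ = 0.08928 m
A Layer 3: 1600 × 0.51 × 1.8×10⁻⁴ = 0.14688 m
A total: 0.2586528 m
B Layer 1: 210 × 1.4×10⁻⁴ × 1.3 = 0.03822 m
B 210–1100 m: 0.86×10⁻⁴ × 0.33 × 890 = 0.0252582 m
B total: 0.0634782 m
Ratio: 0.2586528 / 0.0634782 ≈ 4.075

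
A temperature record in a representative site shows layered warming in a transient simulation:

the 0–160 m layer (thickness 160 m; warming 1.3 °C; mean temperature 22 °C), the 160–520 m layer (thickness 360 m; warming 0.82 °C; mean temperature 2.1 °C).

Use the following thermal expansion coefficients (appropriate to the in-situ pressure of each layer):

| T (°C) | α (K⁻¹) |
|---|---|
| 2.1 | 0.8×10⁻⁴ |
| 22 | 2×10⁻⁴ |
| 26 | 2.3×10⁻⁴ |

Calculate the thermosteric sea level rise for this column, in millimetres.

about 65 mm

Layer 1 at 22 °C → α = 2×10⁻⁴ K⁻¹
Layer 2 at 2.1 °C → α = 0.8×10⁻⁴ K⁻¹
160 × 2×10⁻⁴ × 1.3 = 0.04160 m
160–520 m: 0.82 × 360 × 0.8×10⁻⁴ = 0.023616 m
Δh = 0.04160 + 0.023616 = 0.065216 m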